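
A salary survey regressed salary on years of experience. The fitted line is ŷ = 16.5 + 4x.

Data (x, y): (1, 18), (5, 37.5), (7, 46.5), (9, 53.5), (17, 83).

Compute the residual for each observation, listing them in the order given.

-2.5, 1, 2, 1, -1.5

x=1: ŷ = 16.5 + 4·1 = 20.5; e = 18 − 20.5 = -2.5
x=5: ŷ = 16.5 + 4·5 = 36.5; e = 37.5 − 36.5 = 1
x=7: ŷ = 16.5 + 4·7 = 44.5; e = 46.5 − 44.5 = 2
x=9: ŷ = 16.5 + 4·9 = 52.5; e = 53.5 − 52.5 = 1
x=17: ŷ = 16.5 + 4·17 = 84.5; e = 83 − 84.5 = -1.5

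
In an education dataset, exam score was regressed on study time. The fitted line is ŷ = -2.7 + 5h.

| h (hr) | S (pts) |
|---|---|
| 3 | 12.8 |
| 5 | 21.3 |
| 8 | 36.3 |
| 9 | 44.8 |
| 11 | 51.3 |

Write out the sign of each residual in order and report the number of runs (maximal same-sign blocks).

4 runs

h=3: ŷ = -2.7 + 5·3 = 12.3; r = 12.8 − 12.3 = 0.5
h=5: ŷ = -2.7 + 5·5 = 22.3; r = 21.3 − 22.3 = -1
h=8: ŷ = -2.7 + 5·8 = 37.3; r = 36.3 − 37.3 = -1
h=9: ŷ = -2.7 + 5·9 = 42.3; r = 44.8 − 42.3 = 2.5
h=11: ŷ = -2.7 + 5·11 = 52.3; r = 51.3 − 52.3 = -1
Signs: + − − + −
Runs: +×1, −×2, +×1, −×1 → 4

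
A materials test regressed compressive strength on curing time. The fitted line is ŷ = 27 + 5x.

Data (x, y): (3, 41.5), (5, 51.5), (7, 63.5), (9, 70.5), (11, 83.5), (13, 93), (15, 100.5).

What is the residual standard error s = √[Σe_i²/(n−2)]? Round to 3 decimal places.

s = 1.449

x=3: ŷ = 27 + 5·3 = 42; e = 41.5 − 42 = -0.5
x=5: ŷ = 27 + 5·5 = 52; e = 51.5 − 52 = -0.5
x=7: ŷ = 27 + 5·7 = 62; e = 63.5 − 62 = 1.5
x=9: ŷ = 27 + 5·9 = 72; e = 70.5 − 72 = -1.5
x=11: ŷ = 27 + 5·11 = 82; e = 83.5 − 82 = 1.5
x=13: ŷ = 27 + 5·13 = 92; e = 93 − 92 = 1
x=15: ŷ = 27 + 5·15 = 102; e = 100.5 − 102 = -1.5
SSE = 0.25 + 0.25 + 2.25 + 2.25 + 2.25 + 1 + 2.25 = 10.5
s = √(10.5/5) = √2.1 ≈ 1.449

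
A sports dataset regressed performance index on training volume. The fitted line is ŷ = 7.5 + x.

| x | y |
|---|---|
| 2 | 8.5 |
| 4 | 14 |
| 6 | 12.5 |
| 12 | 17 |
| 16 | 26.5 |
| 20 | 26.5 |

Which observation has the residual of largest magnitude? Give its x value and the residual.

x=2: ŷ = 7.5 + 2 = 9.5; r = 8.5 − 9.5 = -1
x=4: ŷ = 7.5 + 4 = 11.5; r = 14 − 11.5 = 2.5
x=6: ŷ = 7.5 + 6 = 13.5; r = 12.5 − 13.5 = -1
x=12: ŷ = 7.5 + 12 = 19.5; r = 17 − 19.5 = -2.5
x=16: ŷ = 7.5 + 16 = 23.5; r = 26.5 − 23.5 = 3
x=20: ŷ = 7.5 + 20 = 27.5; r = 26.5 − 27.5 = -1
Largest |r| is 3 at x = 16, residual 3.

x = 16, r = 3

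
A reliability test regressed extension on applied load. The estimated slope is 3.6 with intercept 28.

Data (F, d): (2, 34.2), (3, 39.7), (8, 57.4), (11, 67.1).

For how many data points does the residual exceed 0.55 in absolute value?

F=2: ŷ = 28 + 3.6·2 = 35.2; e = 34.2 − 35.2 = -1
F=3: ŷ = 28 + 3.6·3 = 38.8; e = 39.7 − 38.8 = 0.9
F=8: ŷ = 28 + 3.6·8 = 56.8; e = 57.4 − 56.8 = 0.6
F=11: ŷ = 28 + 3.6·11 = 67.6; e = 67.1 − 67.6 = -0.5
|e| > 0.55: F=2 (|e|=1), F=3 (|e|=0.9), F=8 (|e|=0.6) → 3

3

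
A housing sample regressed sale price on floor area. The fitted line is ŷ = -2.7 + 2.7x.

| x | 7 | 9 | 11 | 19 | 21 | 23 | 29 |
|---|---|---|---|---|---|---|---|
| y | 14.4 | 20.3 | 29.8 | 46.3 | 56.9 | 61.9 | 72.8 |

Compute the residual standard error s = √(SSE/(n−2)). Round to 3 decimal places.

s = 2.848

x=7: ŷ = -2.7 + 2.7·7 = 16.2; r = 14.4 − 16.2 = -1.8
x=9: ŷ = -2.7 + 2.7·9 = 21.6; r = 20.3 − 21.6 = -1.3
x=11: ŷ = -2.7 + 2.7·11 = 27; r = 29.8 − 27 = 2.8
x=19: ŷ = -2.7 + 2.7·19 = 48.6; r = 46.3 − 48.6 = -2.3
x=21: ŷ = -2.7 + 2.7·21 = 54; r = 56.9 − 54 = 2.9
x=23: ŷ = -2.7 + 2.7·23 = 59.4; r = 61.9 − 59.4 = 2.5
x=29: ŷ = -2.7 + 2.7·29 = 75.6; r = 72.8 − 75.6 = -2.8
SSE = 3.24 + 1.69 + 7.84 + 5.29 + 8.41 + 6.25 + 7.84 = 40.56
s = √(40.56/5) = √8.112 ≈ 2.848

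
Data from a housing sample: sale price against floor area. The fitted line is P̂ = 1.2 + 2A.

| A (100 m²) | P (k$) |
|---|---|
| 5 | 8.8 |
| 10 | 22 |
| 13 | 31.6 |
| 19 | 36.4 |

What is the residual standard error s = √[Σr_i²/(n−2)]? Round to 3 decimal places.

s = 4.099

A=5: P̂ = 1.2 + 2·5 = 11.2; r = 8.8 − 11.2 = -2.4
A=10: P̂ = 1.2 + 2·10 = 21.2; r = 22 − 21.2 = 0.8
A=13: P̂ = 1.2 + 2·13 = 27.2; r = 31.6 − 27.2 = 4.4
A=19: P̂ = 1.2 + 2·19 = 39.2; r = 36.4 − 39.2 = -2.8
SSE = 5.76 + 0.64 + 19.36 + 7.84 = 33.6
s = √(33.6/2) = √16.8 ≈ 4.099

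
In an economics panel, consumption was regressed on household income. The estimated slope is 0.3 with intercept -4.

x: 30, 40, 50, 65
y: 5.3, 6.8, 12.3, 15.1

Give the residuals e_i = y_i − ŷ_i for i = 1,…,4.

x=30: ŷ = -4 + 0.3·30 = 5; e = 5.3 − 5 = 0.3
x=40: ŷ = -4 + 0.3·40 = 8; e = 6.8 − 8 = -1.2
x=50: ŷ = -4 + 0.3·50 = 11; e = 12.3 − 11 = 1.3
x=65: ŷ = -4 + 0.3·65 = 15.5; e = 15.1 − 15.5 = -0.4

0.3, -1.2, 1.3, -0.4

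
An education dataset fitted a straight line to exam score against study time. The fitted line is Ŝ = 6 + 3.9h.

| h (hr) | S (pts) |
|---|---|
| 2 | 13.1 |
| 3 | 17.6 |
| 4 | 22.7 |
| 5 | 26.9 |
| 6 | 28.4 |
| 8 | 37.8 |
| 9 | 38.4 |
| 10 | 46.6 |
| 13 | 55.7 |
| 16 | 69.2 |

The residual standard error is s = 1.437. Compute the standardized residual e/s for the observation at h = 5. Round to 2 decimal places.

Ŝ = 6 + 3.9·5 = 25.5
e = 26.9 − 25.5 = 1.4
e/s = 1.4 / 1.437 = 0.97

0.97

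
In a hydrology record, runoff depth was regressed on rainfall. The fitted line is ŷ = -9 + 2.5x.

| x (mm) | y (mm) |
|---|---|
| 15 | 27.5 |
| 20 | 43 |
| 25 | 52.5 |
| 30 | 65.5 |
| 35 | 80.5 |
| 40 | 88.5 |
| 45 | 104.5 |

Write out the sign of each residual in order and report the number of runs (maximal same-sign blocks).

x=15: ŷ = -9 + 2.5·15 = 28.5; r = 27.5 − 28.5 = -1
x=20: ŷ = -9 + 2.5·20 = 41; r = 43 − 41 = 2
x=25: ŷ = -9 + 2.5·25 = 53.5; r = 52.5 − 53.5 = -1
x=30: ŷ = -9 + 2.5·30 = 66; r = 65.5 − 66 = -0.5
x=35: ŷ = -9 + 2.5·35 = 78.5; r = 80.5 − 78.5 = 2
x=40: ŷ = -9 + 2.5·40 = 91; r = 88.5 − 91 = -2.5
x=45: ŷ = -9 + 2.5·45 = 103.5; r = 104.5 − 103.5 = 1
Signs: − + − − + − +
Runs: −×1, +×1, −×2, +×1, −×1, +×1 → 6

6 runs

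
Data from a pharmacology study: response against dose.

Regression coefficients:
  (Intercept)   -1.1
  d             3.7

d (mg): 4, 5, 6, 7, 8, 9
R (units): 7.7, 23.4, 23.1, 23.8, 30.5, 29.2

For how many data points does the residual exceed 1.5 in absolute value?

d=4: R̂ = -1.1 + 3.7·4 = 13.7; e = 7.7 − 13.7 = -6
d=5: R̂ = -1.1 + 3.7·5 = 17.4; e = 23.4 − 17.4 = 6
d=6: R̂ = -1.1 + 3.7·6 = 21.1; e = 23.1 − 21.1 = 2
d=7: R̂ = -1.1 + 3.7·7 = 24.8; e = 23.8 − 24.8 = -1
d=8: R̂ = -1.1 + 3.7·8 = 28.5; e = 30.5 − 28.5 = 2
d=9: R̂ = -1.1 + 3.7·9 = 32.2; e = 29.2 − 32.2 = -3
|e| > 1.5: d=4 (|e|=6), d=5 (|e|=6), d=6 (|e|=2), d=8 (|e|=2), d=9 (|e|=3) → 5

5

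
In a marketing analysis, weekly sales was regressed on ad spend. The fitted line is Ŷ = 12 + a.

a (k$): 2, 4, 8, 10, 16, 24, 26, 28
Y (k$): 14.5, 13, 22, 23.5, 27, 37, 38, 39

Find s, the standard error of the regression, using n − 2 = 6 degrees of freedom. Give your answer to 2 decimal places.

s = 1.76

a=2: Ŷ = 12 + 2 = 14; r = 14.5 − 14 = 0.5
a=4: Ŷ = 12 + 4 = 16; r = 13 − 16 = -3
a=8: Ŷ = 12 + 8 = 20; r = 22 − 20 = 2
a=10: Ŷ = 12 + 10 = 22; r = 23.5 − 22 = 1.5
a=16: Ŷ = 12 + 16 = 28; r = 27 − 28 = -1
a=24: Ŷ = 12 + 24 = 36; r = 37 − 36 = 1
a=26: Ŷ = 12 + 26 = 38; r = 38 − 38 = 0
a=28: Ŷ = 12 + 28 = 40; r = 39 − 40 = -1
SSE = 0.25 + 9 + 4 + 2.25 + 1 + 1 + 0 + 1 = 18.5
s = √(18.5/6) = √3.08333 ≈ 1.76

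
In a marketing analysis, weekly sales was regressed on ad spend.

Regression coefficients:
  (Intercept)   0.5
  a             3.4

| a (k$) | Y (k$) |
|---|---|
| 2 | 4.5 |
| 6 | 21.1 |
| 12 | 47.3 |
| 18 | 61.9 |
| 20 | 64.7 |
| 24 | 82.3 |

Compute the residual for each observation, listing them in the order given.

-2.8, 0.2, 6, 0.2, -3.8, 0.2

a=2: Ŷ = 0.5 + 3.4·2 = 7.3; e = 4.5 − 7.3 = -2.8
a=6: Ŷ = 0.5 + 3.4·6 = 20.9; e = 21.1 − 20.9 = 0.2
a=12: Ŷ = 0.5 + 3.4·12 = 41.3; e = 47.3 − 41.3 = 6
a=18: Ŷ = 0.5 + 3.4·18 = 61.7; e = 61.9 − 61.7 = 0.2
a=20: Ŷ = 0.5 + 3.4·20 = 68.5; e = 64.7 − 68.5 = -3.8
a=24: Ŷ = 0.5 + 3.4·24 = 82.1; e = 82.3 − 82.1 = 0.2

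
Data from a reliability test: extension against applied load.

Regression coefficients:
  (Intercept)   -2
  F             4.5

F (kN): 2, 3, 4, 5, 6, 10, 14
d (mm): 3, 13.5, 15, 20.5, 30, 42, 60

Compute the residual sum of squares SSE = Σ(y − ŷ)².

F=2: ŷ = -2 + 4.5·2 = 7; r = 3 − 7 = -4
F=3: ŷ = -2 + 4.5·3 = 11.5; r = 13.5 − 11.5 = 2
F=4: ŷ = -2 + 4.5·4 = 16; r = 15 − 16 = -1
F=5: ŷ = -2 + 4.5·5 = 20.5; r = 20.5 − 20.5 = 0
F=6: ŷ = -2 + 4.5·6 = 25; r = 30 − 25 = 5
F=10: ŷ = -2 + 4.5·10 = 43; r = 42 − 43 = -1
F=14: ŷ = -2 + 4.5·14 = 61; r = 60 − 61 = -1
SSE = 16 + 4 + 1 + 0 + 25 + 1 + 1 = 48

SSE = 48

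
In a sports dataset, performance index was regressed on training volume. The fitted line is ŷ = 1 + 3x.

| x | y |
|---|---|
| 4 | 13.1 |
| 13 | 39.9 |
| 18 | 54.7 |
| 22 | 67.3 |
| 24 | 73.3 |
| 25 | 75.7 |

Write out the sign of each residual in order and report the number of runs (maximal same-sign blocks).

4 runs

x=4: ŷ = 1 + 3·4 = 13; r = 13.1 − 13 = 0.1
x=13: ŷ = 1 + 3·13 = 40; r = 39.9 − 40 = -0.1
x=18: ŷ = 1 + 3·18 = 55; r = 54.7 − 55 = -0.3
x=22: ŷ = 1 + 3·22 = 67; r = 67.3 − 67 = 0.3
x=24: ŷ = 1 + 3·24 = 73; r = 73.3 − 73 = 0.3
x=25: ŷ = 1 + 3·25 = 76; r = 75.7 − 76 = -0.3
Signs: + − − + + −
Runs: +×1, −×2, +×2, −×1 → 4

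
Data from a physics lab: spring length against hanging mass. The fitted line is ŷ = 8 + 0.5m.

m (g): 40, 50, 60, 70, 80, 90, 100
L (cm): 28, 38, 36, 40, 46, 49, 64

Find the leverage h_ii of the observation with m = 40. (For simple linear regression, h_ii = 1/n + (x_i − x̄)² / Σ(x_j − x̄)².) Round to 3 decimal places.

h = 0.464

m̄ = (40 + 50 + 60 + 70 + 80 + 90 + 100)/7 = 70
Σ(m − m̄)² = 900 + 400 + 100 + 0 + 100 + 400 + 900 = 2800
h = 1/7 + (-30)²/2800 = 0.142857 + 0.321429 = 0.464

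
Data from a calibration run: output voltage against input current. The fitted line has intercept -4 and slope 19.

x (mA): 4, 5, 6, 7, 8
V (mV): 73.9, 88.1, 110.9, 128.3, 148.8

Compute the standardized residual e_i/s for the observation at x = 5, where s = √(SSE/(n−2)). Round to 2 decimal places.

x=4: ŷ = -4 + 19·4 = 72; e = 73.9 − 72 = 1.9
x=5: ŷ = -4 + 19·5 = 91; e = 88.1 − 91 = -2.9
x=6: ŷ = -4 + 19·6 = 110; e = 110.9 − 110 = 0.9
x=7: ŷ = -4 + 19·7 = 129; e = 128.3 − 129 = -0.7
x=8: ŷ = -4 + 19·8 = 148; e = 148.8 − 148 = 0.8
SSE = 3.61 + 8.41 + 0.81 + 0.49 + 0.64 = 13.96
s = √(13.96/3) = 2.15716
e/s = -2.9 / 2.15716 = -1.34

-1.34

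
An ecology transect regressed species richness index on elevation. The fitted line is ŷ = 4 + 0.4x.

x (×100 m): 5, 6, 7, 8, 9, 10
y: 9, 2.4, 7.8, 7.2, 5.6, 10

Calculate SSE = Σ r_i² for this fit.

x=5: ŷ = 4 + 0.4·5 = 6; r = 9 − 6 = 3
x=6: ŷ = 4 + 0.4·6 = 6.4; r = 2.4 − 6.4 = -4
x=7: ŷ = 4 + 0.4·7 = 6.8; r = 7.8 − 6.8 = 1
x=8: ŷ = 4 + 0.4·8 = 7.2; r = 7.2 − 7.2 = 0
x=9: ŷ = 4 + 0.4·9 = 7.6; r = 5.6 − 7.6 = -2
x=10: ŷ = 4 + 0.4·10 = 8; r = 10 − 8 = 2
SSE = 9 + 16 + 1 + 0 + 4 + 4 = 34

SSE = 34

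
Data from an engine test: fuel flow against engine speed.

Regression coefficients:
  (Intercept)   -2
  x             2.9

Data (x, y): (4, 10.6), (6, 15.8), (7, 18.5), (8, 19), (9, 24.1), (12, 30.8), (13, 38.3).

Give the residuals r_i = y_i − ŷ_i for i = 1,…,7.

1, 0.4, 0.2, -2.2, 0, -2, 2.6

x=4: ŷ = -2 + 2.9·4 = 9.6; r = 10.6 − 9.6 = 1
x=6: ŷ = -2 + 2.9·6 = 15.4; r = 15.8 − 15.4 = 0.4
x=7: ŷ = -2 + 2.9·7 = 18.3; r = 18.5 − 18.3 = 0.2
x=8: ŷ = -2 + 2.9·8 = 21.2; r = 19 − 21.2 = -2.2
x=9: ŷ = -2 + 2.9·9 = 24.1; r = 24.1 − 24.1 = 0
x=12: ŷ = -2 + 2.9·12 = 32.8; r = 30.8 − 32.8 = -2
x=13: ŷ = -2 + 2.9·13 = 35.7; r = 38.3 − 35.7 = 2.6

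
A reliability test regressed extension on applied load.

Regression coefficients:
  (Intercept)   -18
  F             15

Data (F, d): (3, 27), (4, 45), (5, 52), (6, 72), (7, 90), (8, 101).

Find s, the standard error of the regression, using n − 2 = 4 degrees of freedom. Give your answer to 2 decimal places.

s = 3.32

F=3: ŷ = -18 + 15·3 = 27; e = 27 − 27 = 0
F=4: ŷ = -18 + 15·4 = 42; e = 45 − 42 = 3
F=5: ŷ = -18 + 15·5 = 57; e = 52 − 57 = -5
F=6: ŷ = -18 + 15·6 = 72; e = 72 − 72 = 0
F=7: ŷ = -18 + 15·7 = 87; e = 90 − 87 = 3
F=8: ŷ = -18 + 15·8 = 102; e = 101 − 102 = -1
SSE = 0 + 9 + 25 + 0 + 9 + 1 = 44
s = √(44/4) = √11 ≈ 3.32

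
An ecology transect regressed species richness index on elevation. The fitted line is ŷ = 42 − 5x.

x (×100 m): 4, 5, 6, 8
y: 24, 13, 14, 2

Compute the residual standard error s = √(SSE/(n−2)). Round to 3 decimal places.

x=4: ŷ = 42 − 5·4 = 22; r = 24 − 22 = 2
x=5: ŷ = 42 − 5·5 = 17; r = 13 − 17 = -4
x=6: ŷ = 42 − 5·6 = 12; r = 14 − 12 = 2
x=8: ŷ = 42 − 5·8 = 2; r = 2 − 2 = 0
SSE = 4 + 16 + 4 + 0 = 24
s = √(24/2) = √12 ≈ 3.464

s = 3.464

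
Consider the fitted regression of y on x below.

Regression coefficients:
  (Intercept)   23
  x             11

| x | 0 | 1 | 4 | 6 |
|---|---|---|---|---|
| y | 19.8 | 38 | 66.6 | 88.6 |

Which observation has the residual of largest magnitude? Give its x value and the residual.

x=0: ŷ = 23 + 11·0 = 23; e = 19.8 − 23 = -3.2
x=1: ŷ = 23 + 11·1 = 34; e = 38 − 34 = 4
x=4: ŷ = 23 + 11·4 = 67; e = 66.6 − 67 = -0.4
x=6: ŷ = 23 + 11·6 = 89; e = 88.6 − 89 = -0.4
Largest |e| is 4 at x = 1, residual 4.

x = 1, e = 4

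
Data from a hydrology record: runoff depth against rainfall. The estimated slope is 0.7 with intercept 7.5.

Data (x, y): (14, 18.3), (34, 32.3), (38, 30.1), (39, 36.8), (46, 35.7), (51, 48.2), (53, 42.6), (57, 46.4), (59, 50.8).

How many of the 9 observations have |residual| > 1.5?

6

x=14: ŷ = 7.5 + 0.7·14 = 17.3; r = 18.3 − 17.3 = 1
x=34: ŷ = 7.5 + 0.7·34 = 31.3; r = 32.3 − 31.3 = 1
x=38: ŷ = 7.5 + 0.7·38 = 34.1; r = 30.1 − 34.1 = -4
x=39: ŷ = 7.5 + 0.7·39 = 34.8; r = 36.8 − 34.8 = 2
x=46: ŷ = 7.5 + 0.7·46 = 39.7; r = 35.7 − 39.7 = -4
x=51: ŷ = 7.5 + 0.7·51 = 43.2; r = 48.2 − 43.2 = 5
x=53: ŷ = 7.5 + 0.7·53 = 44.6; r = 42.6 − 44.6 = -2
x=57: ŷ = 7.5 + 0.7·57 = 47.4; r = 46.4 − 47.4 = -1
x=59: ŷ = 7.5 + 0.7·59 = 48.8; r = 50.8 − 48.8 = 2
|r| > 1.5: x=38 (|r|=4), x=39 (|r|=2), x=46 (|r|=4), x=51 (|r|=5), x=53 (|r|=2), x=59 (|r|=2) → 6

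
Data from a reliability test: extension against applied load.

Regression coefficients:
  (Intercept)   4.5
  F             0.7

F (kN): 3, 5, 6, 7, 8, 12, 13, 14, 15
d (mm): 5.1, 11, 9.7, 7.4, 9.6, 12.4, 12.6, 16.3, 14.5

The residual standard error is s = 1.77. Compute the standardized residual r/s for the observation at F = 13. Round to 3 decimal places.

ŷ = 4.5 + 0.7·13 = 13.6
r = 12.6 − 13.6 = -1
r/s = -1 / 1.77 = -0.565

-0.565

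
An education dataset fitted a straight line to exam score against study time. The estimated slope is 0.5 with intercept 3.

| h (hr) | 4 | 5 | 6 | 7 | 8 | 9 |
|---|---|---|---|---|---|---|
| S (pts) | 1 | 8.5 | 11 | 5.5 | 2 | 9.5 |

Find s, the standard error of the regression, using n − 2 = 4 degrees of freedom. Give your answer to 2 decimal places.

h=4: ŷ = 3 + 0.5·4 = 5; e = 1 − 5 = -4
h=5: ŷ = 3 + 0.5·5 = 5.5; e = 8.5 − 5.5 = 3
h=6: ŷ = 3 + 0.5·6 = 6; e = 11 − 6 = 5
h=7: ŷ = 3 + 0.5·7 = 6.5; e = 5.5 − 6.5 = -1
h=8: ŷ = 3 + 0.5·8 = 7; e = 2 − 7 = -5
h=9: ŷ = 3 + 0.5·9 = 7.5; e = 9.5 − 7.5 = 2
SSE = 16 + 9 + 25 + 1 + 25 + 4 = 80
s = √(80/4) = √20 ≈ 4.47

s = 4.47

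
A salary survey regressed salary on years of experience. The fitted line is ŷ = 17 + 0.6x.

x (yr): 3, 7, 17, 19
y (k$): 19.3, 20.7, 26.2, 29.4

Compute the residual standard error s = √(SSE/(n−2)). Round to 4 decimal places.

s = 1.1180

x=3: ŷ = 17 + 0.6·3 = 18.8; e = 19.3 − 18.8 = 0.5
x=7: ŷ = 17 + 0.6·7 = 21.2; e = 20.7 − 21.2 = -0.5
x=17: ŷ = 17 + 0.6·17 = 27.2; e = 26.2 − 27.2 = -1
x=19: ŷ = 17 + 0.6·19 = 28.4; e = 29.4 − 28.4 = 1
SSE = 0.25 + 0.25 + 1 + 1 = 2.5
s = √(2.5/2) = √1.25 ≈ 1.1180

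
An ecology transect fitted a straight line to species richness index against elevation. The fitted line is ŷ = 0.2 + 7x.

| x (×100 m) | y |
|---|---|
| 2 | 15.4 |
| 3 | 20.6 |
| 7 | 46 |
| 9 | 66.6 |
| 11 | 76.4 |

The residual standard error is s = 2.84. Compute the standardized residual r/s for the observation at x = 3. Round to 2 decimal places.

ŷ = 0.2 + 7·3 = 21.2
r = 20.6 − 21.2 = -0.6
r/s = -0.6 / 2.84 = -0.21

-0.21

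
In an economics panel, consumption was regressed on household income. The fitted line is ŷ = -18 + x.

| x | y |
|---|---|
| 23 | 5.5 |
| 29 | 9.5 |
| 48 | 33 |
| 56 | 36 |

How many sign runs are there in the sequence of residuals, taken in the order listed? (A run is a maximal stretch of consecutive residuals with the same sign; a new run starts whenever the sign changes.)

4 runs

x=23: ŷ = -18 + 23 = 5; r = 5.5 − 5 = 0.5
x=29: ŷ = -18 + 29 = 11; r = 9.5 − 11 = -1.5
x=48: ŷ = -18 + 48 = 30; r = 33 − 30 = 3
x=56: ŷ = -18 + 56 = 38; r = 36 − 38 = -2
Signs: + − + −
Runs: +×1, −×1, +×1, −×1 → 4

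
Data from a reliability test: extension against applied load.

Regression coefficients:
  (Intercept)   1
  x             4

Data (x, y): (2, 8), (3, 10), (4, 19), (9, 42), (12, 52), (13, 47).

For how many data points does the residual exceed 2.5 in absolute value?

4

x=2: ŷ = 1 + 4·2 = 9; r = 8 − 9 = -1
x=3: ŷ = 1 + 4·3 = 13; r = 10 − 13 = -3
x=4: ŷ = 1 + 4·4 = 17; r = 19 − 17 = 2
x=9: ŷ = 1 + 4·9 = 37; r = 42 − 37 = 5
x=12: ŷ = 1 + 4·12 = 49; r = 52 − 49 = 3
x=13: ŷ = 1 + 4·13 = 53; r = 47 − 53 = -6
|r| > 2.5: x=3 (|r|=3), x=9 (|r|=5), x=12 (|r|=3), x=13 (|r|=6) → 4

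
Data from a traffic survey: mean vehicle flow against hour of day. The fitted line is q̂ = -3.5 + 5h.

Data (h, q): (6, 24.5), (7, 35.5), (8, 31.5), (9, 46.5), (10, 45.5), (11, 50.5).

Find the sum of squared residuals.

SSE = 72

h=6: q̂ = -3.5 + 5·6 = 26.5; r = 24.5 − 26.5 = -2
h=7: q̂ = -3.5 + 5·7 = 31.5; r = 35.5 − 31.5 = 4
h=8: q̂ = -3.5 + 5·8 = 36.5; r = 31.5 − 36.5 = -5
h=9: q̂ = -3.5 + 5·9 = 41.5; r = 46.5 − 41.5 = 5
h=10: q̂ = -3.5 + 5·10 = 46.5; r = 45.5 − 46.5 = -1
h=11: q̂ = -3.5 + 5·11 = 51.5; r = 50.5 − 51.5 = -1
SSE = 4 + 16 + 25 + 25 + 1 + 1 = 72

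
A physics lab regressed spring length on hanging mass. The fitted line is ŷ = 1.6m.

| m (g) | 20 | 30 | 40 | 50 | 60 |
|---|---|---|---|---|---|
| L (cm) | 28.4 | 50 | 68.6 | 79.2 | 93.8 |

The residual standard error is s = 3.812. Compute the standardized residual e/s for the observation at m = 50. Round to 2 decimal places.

-0.21

ŷ = 1.6·50 = 80
e = 79.2 − 80 = -0.8
e/s = -0.8 / 3.812 = -0.21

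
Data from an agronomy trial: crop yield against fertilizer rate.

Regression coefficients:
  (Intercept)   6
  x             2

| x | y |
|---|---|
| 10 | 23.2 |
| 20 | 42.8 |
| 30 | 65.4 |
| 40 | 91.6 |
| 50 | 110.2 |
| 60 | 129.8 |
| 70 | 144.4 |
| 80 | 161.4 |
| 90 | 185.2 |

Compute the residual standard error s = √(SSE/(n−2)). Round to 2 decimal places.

x=10: ŷ = 6 + 2·10 = 26; r = 23.2 − 26 = -2.8
x=20: ŷ = 6 + 2·20 = 46; r = 42.8 − 46 = -3.2
x=30: ŷ = 6 + 2·30 = 66; r = 65.4 − 66 = -0.6
x=40: ŷ = 6 + 2·40 = 86; r = 91.6 − 86 = 5.6
x=50: ŷ = 6 + 2·50 = 106; r = 110.2 − 106 = 4.2
x=60: ŷ = 6 + 2·60 = 126; r = 129.8 − 126 = 3.8
x=70: ŷ = 6 + 2·70 = 146; r = 144.4 − 146 = -1.6
x=80: ŷ = 6 + 2·80 = 166; r = 161.4 − 166 = -4.6
x=90: ŷ = 6 + 2·90 = 186; r = 185.2 − 186 = -0.8
SSE = 7.84 + 10.24 + 0.36 + 31.36 + 17.64 + 14.44 + 2.56 + 21.16 + 0.64 = 106.24
s = √(106.24/7) = √15.1771 ≈ 3.90

s = 3.90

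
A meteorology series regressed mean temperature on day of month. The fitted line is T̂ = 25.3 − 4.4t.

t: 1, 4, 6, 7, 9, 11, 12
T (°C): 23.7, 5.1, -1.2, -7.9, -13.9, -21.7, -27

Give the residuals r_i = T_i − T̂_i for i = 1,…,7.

2.8, -2.6, -0.1, -2.4, 0.4, 1.4, 0.5

t=1: T̂ = 25.3 − 4.4·1 = 20.9; r = 23.7 − 20.9 = 2.8
t=4: T̂ = 25.3 − 4.4·4 = 7.7; r = 5.1 − 7.7 = -2.6
t=6: T̂ = 25.3 − 4.4·6 = -1.1; r = -1.2 − (-1.1) = -0.1
t=7: T̂ = 25.3 − 4.4·7 = -5.5; r = -7.9 − (-5.5) = -2.4
t=9: T̂ = 25.3 − 4.4·9 = -14.3; r = -13.9 − (-14.3) = 0.4
t=11: T̂ = 25.3 − 4.4·11 = -23.1; r = -21.7 − (-23.1) = 1.4
t=12: T̂ = 25.3 − 4.4·12 = -27.5; r = -27 − (-27.5) = 0.5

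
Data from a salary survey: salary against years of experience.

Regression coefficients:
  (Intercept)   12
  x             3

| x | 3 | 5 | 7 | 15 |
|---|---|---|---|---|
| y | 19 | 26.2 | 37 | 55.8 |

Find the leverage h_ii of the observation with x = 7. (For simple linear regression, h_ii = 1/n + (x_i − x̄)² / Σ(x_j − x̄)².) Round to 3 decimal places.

h = 0.253

x̄ = (3 + 5 + 7 + 15)/4 = 7.5
Σ(x − x̄)² = 20.25 + 6.25 + 0.25 + 56.25 = 83
h = 1/4 + (-0.5)²/83 = 0.25 + 0.00301205 = 0.253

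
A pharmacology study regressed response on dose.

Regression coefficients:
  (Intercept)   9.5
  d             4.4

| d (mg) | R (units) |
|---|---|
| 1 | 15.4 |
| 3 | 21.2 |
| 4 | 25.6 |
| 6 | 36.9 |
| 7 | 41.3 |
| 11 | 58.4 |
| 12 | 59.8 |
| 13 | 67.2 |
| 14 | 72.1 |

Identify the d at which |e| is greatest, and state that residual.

d = 12, e = -2.5

d=1: ŷ = 9.5 + 4.4·1 = 13.9; e = 15.4 − 13.9 = 1.5
d=3: ŷ = 9.5 + 4.4·3 = 22.7; e = 21.2 − 22.7 = -1.5
d=4: ŷ = 9.5 + 4.4·4 = 27.1; e = 25.6 − 27.1 = -1.5
d=6: ŷ = 9.5 + 4.4·6 = 35.9; e = 36.9 − 35.9 = 1
d=7: ŷ = 9.5 + 4.4·7 = 40.3; e = 41.3 − 40.3 = 1
d=11: ŷ = 9.5 + 4.4·11 = 57.9; e = 58.4 − 57.9 = 0.5
d=12: ŷ = 9.5 + 4.4·12 = 62.3; e = 59.8 − 62.3 = -2.5
d=13: ŷ = 9.5 + 4.4·13 = 66.7; e = 67.2 − 66.7 = 0.5
d=14: ŷ = 9.5 + 4.4·14 = 71.1; e = 72.1 − 71.1 = 1
Largest |e| is 2.5 at d = 12, residual -2.5.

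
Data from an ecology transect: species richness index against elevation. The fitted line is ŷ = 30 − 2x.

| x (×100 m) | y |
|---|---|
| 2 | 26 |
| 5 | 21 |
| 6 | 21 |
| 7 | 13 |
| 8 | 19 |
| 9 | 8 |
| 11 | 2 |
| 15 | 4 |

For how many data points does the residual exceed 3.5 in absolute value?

x=2: ŷ = 30 − 2·2 = 26; e = 26 − 26 = 0
x=5: ŷ = 30 − 2·5 = 20; e = 21 − 20 = 1
x=6: ŷ = 30 − 2·6 = 18; e = 21 − 18 = 3
x=7: ŷ = 30 − 2·7 = 16; e = 13 − 16 = -3
x=8: ŷ = 30 − 2·8 = 14; e = 19 − 14 = 5
x=9: ŷ = 30 − 2·9 = 12; e = 8 − 12 = -4
x=11: ŷ = 30 − 2·11 = 8; e = 2 − 8 = -6
x=15: ŷ = 30 − 2·15 = 0; e = 4 − 0 = 4
|e| > 3.5: x=8 (|e|=5), x=9 (|e|=4), x=11 (|e|=6), x=15 (|e|=4) → 4

4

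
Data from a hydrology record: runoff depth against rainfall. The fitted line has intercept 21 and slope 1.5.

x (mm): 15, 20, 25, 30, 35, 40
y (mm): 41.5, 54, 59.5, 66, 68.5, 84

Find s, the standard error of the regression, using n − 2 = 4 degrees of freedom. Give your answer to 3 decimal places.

x=15: ŷ = 21 + 1.5·15 = 43.5; e = 41.5 − 43.5 = -2
x=20: ŷ = 21 + 1.5·20 = 51; e = 54 − 51 = 3
x=25: ŷ = 21 + 1.5·25 = 58.5; e = 59.5 − 58.5 = 1
x=30: ŷ = 21 + 1.5·30 = 66; e = 66 − 66 = 0
x=35: ŷ = 21 + 1.5·35 = 73.5; e = 68.5 − 73.5 = -5
x=40: ŷ = 21 + 1.5·40 = 81; e = 84 − 81 = 3
SSE = 4 + 9 + 1 + 0 + 25 + 9 = 48
s = √(48/4) = √12 ≈ 3.464

s = 3.464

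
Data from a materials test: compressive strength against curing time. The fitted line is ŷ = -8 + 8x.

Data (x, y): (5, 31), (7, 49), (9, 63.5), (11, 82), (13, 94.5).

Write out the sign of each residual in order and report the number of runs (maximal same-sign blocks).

x=5: ŷ = -8 + 8·5 = 32; r = 31 − 32 = -1
x=7: ŷ = -8 + 8·7 = 48; r = 49 − 48 = 1
x=9: ŷ = -8 + 8·9 = 64; r = 63.5 − 64 = -0.5
x=11: ŷ = -8 + 8·11 = 80; r = 82 − 80 = 2
x=13: ŷ = -8 + 8·13 = 96; r = 94.5 − 96 = -1.5
Signs: − + − + −
Runs: −×1, +×1, −×1, +×1, −×1 → 5

5 runs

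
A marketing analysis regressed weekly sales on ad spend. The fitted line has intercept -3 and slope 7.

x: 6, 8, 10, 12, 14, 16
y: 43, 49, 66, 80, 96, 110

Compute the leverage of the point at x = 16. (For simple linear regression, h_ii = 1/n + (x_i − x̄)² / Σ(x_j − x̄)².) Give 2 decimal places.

h = 0.52

x̄ = (6 + 8 + 10 + 12 + 14 + 16)/6 = 11
Σ(x − x̄)² = 25 + 9 + 1 + 1 + 9 + 25 = 70
h = 1/6 + (5)²/70 = 0.166667 + 0.357143 = 0.52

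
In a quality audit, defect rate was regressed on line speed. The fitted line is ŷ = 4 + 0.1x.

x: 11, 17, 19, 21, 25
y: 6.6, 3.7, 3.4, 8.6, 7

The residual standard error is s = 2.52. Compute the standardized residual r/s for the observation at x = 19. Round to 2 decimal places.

-0.99

ŷ = 4 + 0.1·19 = 5.9
r = 3.4 − 5.9 = -2.5
r/s = -2.5 / 2.52 = -0.99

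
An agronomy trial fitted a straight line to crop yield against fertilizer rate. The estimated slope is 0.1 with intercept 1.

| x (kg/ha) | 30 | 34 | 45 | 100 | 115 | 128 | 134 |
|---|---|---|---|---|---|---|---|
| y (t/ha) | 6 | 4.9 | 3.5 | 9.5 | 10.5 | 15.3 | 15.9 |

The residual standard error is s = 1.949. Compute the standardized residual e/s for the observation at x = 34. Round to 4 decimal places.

ŷ = 1 + 0.1·34 = 4.4
e = 4.9 − 4.4 = 0.5
e/s = 0.5 / 1.949 = 0.2565

0.2565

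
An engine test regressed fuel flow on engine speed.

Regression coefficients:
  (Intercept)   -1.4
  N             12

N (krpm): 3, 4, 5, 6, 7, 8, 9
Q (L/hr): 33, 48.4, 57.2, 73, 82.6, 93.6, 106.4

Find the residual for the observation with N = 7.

ŷ = -1.4 + 12·7 = 82.6
e = 82.6 − 82.6 = 0

e = 0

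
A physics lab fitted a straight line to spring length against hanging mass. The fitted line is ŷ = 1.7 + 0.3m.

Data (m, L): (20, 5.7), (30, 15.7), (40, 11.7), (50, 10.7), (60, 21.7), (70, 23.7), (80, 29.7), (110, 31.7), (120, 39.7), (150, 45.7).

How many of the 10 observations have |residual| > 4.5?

m=20: ŷ = 1.7 + 0.3·20 = 7.7; e = 5.7 − 7.7 = -2
m=30: ŷ = 1.7 + 0.3·30 = 10.7; e = 15.7 − 10.7 = 5
m=40: ŷ = 1.7 + 0.3·40 = 13.7; e = 11.7 − 13.7 = -2
m=50: ŷ = 1.7 + 0.3·50 = 16.7; e = 10.7 − 16.7 = -6
m=60: ŷ = 1.7 + 0.3·60 = 19.7; e = 21.7 − 19.7 = 2
m=70: ŷ = 1.7 + 0.3·70 = 22.7; e = 23.7 − 22.7 = 1
m=80: ŷ = 1.7 + 0.3·80 = 25.7; e = 29.7 − 25.7 = 4
m=110: ŷ = 1.7 + 0.3·110 = 34.7; e = 31.7 − 34.7 = -3
m=120: ŷ = 1.7 + 0.3·120 = 37.7; e = 39.7 − 37.7 = 2
m=150: ŷ = 1.7 + 0.3·150 = 46.7; e = 45.7 − 46.7 = -1
|e| > 4.5: m=30 (|e|=5), m=50 (|e|=6) → 2

2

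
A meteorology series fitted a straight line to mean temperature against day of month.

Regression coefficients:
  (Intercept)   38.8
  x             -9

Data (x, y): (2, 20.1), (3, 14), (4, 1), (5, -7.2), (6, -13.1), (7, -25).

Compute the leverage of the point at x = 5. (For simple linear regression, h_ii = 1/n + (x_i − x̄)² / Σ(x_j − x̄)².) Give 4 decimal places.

h = 0.1810

x̄ = (2 + 3 + 4 + 5 + 6 + 7)/6 = 4.5
Σ(x − x̄)² = 6.25 + 2.25 + 0.25 + 0.25 + 2.25 + 6.25 = 17.5
h = 1/6 + (0.5)²/17.5 = 0.166667 + 0.0142857 = 0.1810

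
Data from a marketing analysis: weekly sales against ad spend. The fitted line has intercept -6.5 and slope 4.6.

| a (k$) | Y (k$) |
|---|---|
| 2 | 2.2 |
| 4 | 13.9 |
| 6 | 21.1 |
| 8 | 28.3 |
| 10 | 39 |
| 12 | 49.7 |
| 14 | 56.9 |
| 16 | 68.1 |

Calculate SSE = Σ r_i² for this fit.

SSE = 11.5

a=2: Ŷ = -6.5 + 4.6·2 = 2.7; r = 2.2 − 2.7 = -0.5
a=4: Ŷ = -6.5 + 4.6·4 = 11.9; r = 13.9 − 11.9 = 2
a=6: Ŷ = -6.5 + 4.6·6 = 21.1; r = 21.1 − 21.1 = 0
a=8: Ŷ = -6.5 + 4.6·8 = 30.3; r = 28.3 − 30.3 = -2
a=10: Ŷ = -6.5 + 4.6·10 = 39.5; r = 39 − 39.5 = -0.5
a=12: Ŷ = -6.5 + 4.6·12 = 48.7; r = 49.7 − 48.7 = 1
a=14: Ŷ = -6.5 + 4.6·14 = 57.9; r = 56.9 − 57.9 = -1
a=16: Ŷ = -6.5 + 4.6·16 = 67.1; r = 68.1 − 67.1 = 1
SSE = 0.25 + 4 + 0 + 4 + 0.25 + 1 + 1 + 1 = 11.5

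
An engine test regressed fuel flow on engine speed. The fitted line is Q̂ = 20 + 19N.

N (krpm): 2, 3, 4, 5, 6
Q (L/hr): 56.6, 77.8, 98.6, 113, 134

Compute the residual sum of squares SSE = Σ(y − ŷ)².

N=2: Q̂ = 20 + 19·2 = 58; r = 56.6 − 58 = -1.4
N=3: Q̂ = 20 + 19·3 = 77; r = 77.8 − 77 = 0.8
N=4: Q̂ = 20 + 19·4 = 96; r = 98.6 − 96 = 2.6
N=5: Q̂ = 20 + 19·5 = 115; r = 113 − 115 = -2
N=6: Q̂ = 20 + 19·6 = 134; r = 134 − 134 = 0
SSE = 1.96 + 0.64 + 6.76 + 4 + 0 = 13.36

SSE = 13.36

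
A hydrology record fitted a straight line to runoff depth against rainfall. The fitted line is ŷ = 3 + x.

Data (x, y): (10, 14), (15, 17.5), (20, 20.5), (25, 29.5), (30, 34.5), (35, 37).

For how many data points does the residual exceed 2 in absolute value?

1

x=10: ŷ = 3 + 10 = 13; e = 14 − 13 = 1
x=15: ŷ = 3 + 15 = 18; e = 17.5 − 18 = -0.5
x=20: ŷ = 3 + 20 = 23; e = 20.5 − 23 = -2.5
x=25: ŷ = 3 + 25 = 28; e = 29.5 − 28 = 1.5
x=30: ŷ = 3 + 30 = 33; e = 34.5 − 33 = 1.5
x=35: ŷ = 3 + 35 = 38; e = 37 − 38 = -1
|e| > 2: x=20 (|e|=2.5) → 1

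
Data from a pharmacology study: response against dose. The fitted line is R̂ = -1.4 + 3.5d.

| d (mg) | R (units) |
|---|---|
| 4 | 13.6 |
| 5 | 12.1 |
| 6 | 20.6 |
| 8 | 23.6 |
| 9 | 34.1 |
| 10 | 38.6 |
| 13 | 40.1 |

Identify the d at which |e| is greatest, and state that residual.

d=4: R̂ = -1.4 + 3.5·4 = 12.6; e = 13.6 − 12.6 = 1
d=5: R̂ = -1.4 + 3.5·5 = 16.1; e = 12.1 − 16.1 = -4
d=6: R̂ = -1.4 + 3.5·6 = 19.6; e = 20.6 − 19.6 = 1
d=8: R̂ = -1.4 + 3.5·8 = 26.6; e = 23.6 − 26.6 = -3
d=9: R̂ = -1.4 + 3.5·9 = 30.1; e = 34.1 − 30.1 = 4
d=10: R̂ = -1.4 + 3.5·10 = 33.6; e = 38.6 − 33.6 = 5
d=13: R̂ = -1.4 + 3.5·13 = 44.1; e = 40.1 − 44.1 = -4
Largest |e| is 5 at d = 10, residual 5.

d = 10, e = 5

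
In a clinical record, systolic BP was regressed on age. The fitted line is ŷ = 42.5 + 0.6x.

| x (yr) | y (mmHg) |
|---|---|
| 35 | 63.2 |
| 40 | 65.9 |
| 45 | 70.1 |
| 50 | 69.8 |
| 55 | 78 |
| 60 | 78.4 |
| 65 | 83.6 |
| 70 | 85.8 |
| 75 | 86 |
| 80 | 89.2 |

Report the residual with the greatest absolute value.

r = -2.7

x=35: ŷ = 42.5 + 0.6·35 = 63.5; r = 63.2 − 63.5 = -0.3
x=40: ŷ = 42.5 + 0.6·40 = 66.5; r = 65.9 − 66.5 = -0.6
x=45: ŷ = 42.5 + 0.6·45 = 69.5; r = 70.1 − 69.5 = 0.6
x=50: ŷ = 42.5 + 0.6·50 = 72.5; r = 69.8 − 72.5 = -2.7
x=55: ŷ = 42.5 + 0.6·55 = 75.5; r = 78 − 75.5 = 2.5
x=60: ŷ = 42.5 + 0.6·60 = 78.5; r = 78.4 − 78.5 = -0.1
x=65: ŷ = 42.5 + 0.6·65 = 81.5; r = 83.6 − 81.5 = 2.1
x=70: ŷ = 42.5 + 0.6·70 = 84.5; r = 85.8 − 84.5 = 1.3
x=75: ŷ = 42.5 + 0.6·75 = 87.5; r = 86 − 87.5 = -1.5
x=80: ŷ = 42.5 + 0.6·80 = 90.5; r = 89.2 − 90.5 = -1.3
Largest |r| is 2.7 at x = 50, residual -2.7.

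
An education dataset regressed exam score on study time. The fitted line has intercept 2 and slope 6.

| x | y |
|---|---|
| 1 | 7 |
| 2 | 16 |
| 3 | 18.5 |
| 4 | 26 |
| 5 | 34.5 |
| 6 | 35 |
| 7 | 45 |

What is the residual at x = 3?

r = -1.5

ŷ = 2 + 6·3 = 20
r = 18.5 − 20 = -1.5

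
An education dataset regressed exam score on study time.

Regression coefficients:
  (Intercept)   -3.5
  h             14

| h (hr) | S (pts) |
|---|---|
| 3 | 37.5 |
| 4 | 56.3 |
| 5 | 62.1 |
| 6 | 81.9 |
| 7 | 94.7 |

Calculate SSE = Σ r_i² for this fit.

h=3: ŷ = -3.5 + 14·3 = 38.5; r = 37.5 − 38.5 = -1
h=4: ŷ = -3.5 + 14·4 = 52.5; r = 56.3 − 52.5 = 3.8
h=5: ŷ = -3.5 + 14·5 = 66.5; r = 62.1 − 66.5 = -4.4
h=6: ŷ = -3.5 + 14·6 = 80.5; r = 81.9 − 80.5 = 1.4
h=7: ŷ = -3.5 + 14·7 = 94.5; r = 94.7 − 94.5 = 0.2
SSE = 1 + 14.44 + 19.36 + 1.96 + 0.04 = 36.8

SSE = 36.8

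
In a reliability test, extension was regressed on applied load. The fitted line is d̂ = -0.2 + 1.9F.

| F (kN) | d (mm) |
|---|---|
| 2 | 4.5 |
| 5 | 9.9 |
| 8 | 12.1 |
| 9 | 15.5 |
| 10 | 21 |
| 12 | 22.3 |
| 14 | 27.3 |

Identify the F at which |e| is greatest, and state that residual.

F=2: d̂ = -0.2 + 1.9·2 = 3.6; e = 4.5 − 3.6 = 0.9
F=5: d̂ = -0.2 + 1.9·5 = 9.3; e = 9.9 − 9.3 = 0.6
F=8: d̂ = -0.2 + 1.9·8 = 15; e = 12.1 − 15 = -2.9
F=9: d̂ = -0.2 + 1.9·9 = 16.9; e = 15.5 − 16.9 = -1.4
F=10: d̂ = -0.2 + 1.9·10 = 18.8; e = 21 − 18.8 = 2.2
F=12: d̂ = -0.2 + 1.9·12 = 22.6; e = 22.3 − 22.6 = -0.3
F=14: d̂ = -0.2 + 1.9·14 = 26.4; e = 27.3 − 26.4 = 0.9
Largest |e| is 2.9 at F = 8, residual -2.9.

F = 8, e = -2.9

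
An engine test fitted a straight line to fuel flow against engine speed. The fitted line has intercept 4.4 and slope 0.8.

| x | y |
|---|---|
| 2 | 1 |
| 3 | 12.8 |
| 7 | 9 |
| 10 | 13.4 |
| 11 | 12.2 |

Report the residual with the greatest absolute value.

x=2: ŷ = 4.4 + 0.8·2 = 6; e = 1 − 6 = -5
x=3: ŷ = 4.4 + 0.8·3 = 6.8; e = 12.8 − 6.8 = 6
x=7: ŷ = 4.4 + 0.8·7 = 10; e = 9 − 10 = -1
x=10: ŷ = 4.4 + 0.8·10 = 12.4; e = 13.4 − 12.4 = 1
x=11: ŷ = 4.4 + 0.8·11 = 13.2; e = 12.2 − 13.2 = -1
Largest |e| is 6 at x = 3, residual 6.

e = 6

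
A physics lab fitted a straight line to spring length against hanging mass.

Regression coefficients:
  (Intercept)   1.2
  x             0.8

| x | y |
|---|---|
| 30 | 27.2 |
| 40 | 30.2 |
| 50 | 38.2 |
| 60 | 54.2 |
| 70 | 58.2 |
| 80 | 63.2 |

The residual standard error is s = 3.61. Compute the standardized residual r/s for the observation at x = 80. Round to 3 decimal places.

-0.554

ŷ = 1.2 + 0.8·80 = 65.2
r = 63.2 − 65.2 = -2
r/s = -2 / 3.61 = -0.554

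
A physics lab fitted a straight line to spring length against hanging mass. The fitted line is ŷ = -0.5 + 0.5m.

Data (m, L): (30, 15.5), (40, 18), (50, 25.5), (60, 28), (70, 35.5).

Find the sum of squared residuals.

SSE = 7.5

m=30: ŷ = -0.5 + 0.5·30 = 14.5; r = 15.5 − 14.5 = 1
m=40: ŷ = -0.5 + 0.5·40 = 19.5; r = 18 − 19.5 = -1.5
m=50: ŷ = -0.5 + 0.5·50 = 24.5; r = 25.5 − 24.5 = 1
m=60: ŷ = -0.5 + 0.5·60 = 29.5; r = 28 − 29.5 = -1.5
m=70: ŷ = -0.5 + 0.5·70 = 34.5; r = 35.5 − 34.5 = 1
SSE = 1 + 2.25 + 1 + 2.25 + 1 = 7.5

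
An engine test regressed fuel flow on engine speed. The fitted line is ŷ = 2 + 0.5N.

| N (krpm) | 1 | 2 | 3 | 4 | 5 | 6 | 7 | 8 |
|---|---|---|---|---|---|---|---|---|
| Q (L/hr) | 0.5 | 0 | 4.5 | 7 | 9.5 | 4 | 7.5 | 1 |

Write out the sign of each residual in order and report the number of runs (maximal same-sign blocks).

N=1: ŷ = 2 + 0.5·1 = 2.5; r = 0.5 − 2.5 = -2
N=2: ŷ = 2 + 0.5·2 = 3; r = 0 − 3 = -3
N=3: ŷ = 2 + 0.5·3 = 3.5; r = 4.5 − 3.5 = 1
N=4: ŷ = 2 + 0.5·4 = 4; r = 7 − 4 = 3
N=5: ŷ = 2 + 0.5·5 = 4.5; r = 9.5 − 4.5 = 5
N=6: ŷ = 2 + 0.5·6 = 5; r = 4 − 5 = -1
N=7: ŷ = 2 + 0.5·7 = 5.5; r = 7.5 − 5.5 = 2
N=8: ŷ = 2 + 0.5·8 = 6; r = 1 − 6 = -5
Signs: − − + + + − + −
Runs: −×2, +×3, −×1, +×1, −×1 → 5

5 runs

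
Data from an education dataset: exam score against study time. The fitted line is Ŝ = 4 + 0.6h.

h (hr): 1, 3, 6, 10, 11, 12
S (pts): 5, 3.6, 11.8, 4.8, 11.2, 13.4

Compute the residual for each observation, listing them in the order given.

h=1: Ŝ = 4 + 0.6·1 = 4.6; r = 5 − 4.6 = 0.4
h=3: Ŝ = 4 + 0.6·3 = 5.8; r = 3.6 − 5.8 = -2.2
h=6: Ŝ = 4 + 0.6·6 = 7.6; r = 11.8 − 7.6 = 4.2
h=10: Ŝ = 4 + 0.6·10 = 10; r = 4.8 − 10 = -5.2
h=11: Ŝ = 4 + 0.6·11 = 10.6; r = 11.2 − 10.6 = 0.6
h=12: Ŝ = 4 + 0.6·12 = 11.2; r = 13.4 − 11.2 = 2.2

0.4, -2.2, 4.2, -5.2, 0.6, 2.2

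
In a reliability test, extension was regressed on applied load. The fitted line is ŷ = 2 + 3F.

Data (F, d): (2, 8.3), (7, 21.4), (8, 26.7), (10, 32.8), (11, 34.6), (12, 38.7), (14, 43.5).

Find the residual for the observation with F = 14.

r = -0.5

ŷ = 2 + 3·14 = 44
r = 43.5 − 44 = -0.5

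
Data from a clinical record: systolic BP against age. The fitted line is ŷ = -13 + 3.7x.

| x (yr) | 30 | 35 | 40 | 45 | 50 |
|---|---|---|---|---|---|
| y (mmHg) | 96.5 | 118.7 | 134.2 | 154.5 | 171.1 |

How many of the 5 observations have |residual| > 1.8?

x=30: ŷ = -13 + 3.7·30 = 98; r = 96.5 − 98 = -1.5
x=35: ŷ = -13 + 3.7·35 = 116.5; r = 118.7 − 116.5 = 2.2
x=40: ŷ = -13 + 3.7·40 = 135; r = 134.2 − 135 = -0.8
x=45: ŷ = -13 + 3.7·45 = 153.5; r = 154.5 − 153.5 = 1
x=50: ŷ = -13 + 3.7·50 = 172; r = 171.1 − 172 = -0.9
|r| > 1.8: x=35 (|r|=2.2) → 1

1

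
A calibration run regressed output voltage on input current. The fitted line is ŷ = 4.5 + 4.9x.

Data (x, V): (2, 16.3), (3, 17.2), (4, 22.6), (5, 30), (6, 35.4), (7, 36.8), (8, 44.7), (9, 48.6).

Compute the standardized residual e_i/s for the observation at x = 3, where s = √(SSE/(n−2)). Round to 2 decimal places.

x=2: ŷ = 4.5 + 4.9·2 = 14.3; e = 16.3 − 14.3 = 2
x=3: ŷ = 4.5 + 4.9·3 = 19.2; e = 17.2 − 19.2 = -2
x=4: ŷ = 4.5 + 4.9·4 = 24.1; e = 22.6 − 24.1 = -1.5
x=5: ŷ = 4.5 + 4.9·5 = 29; e = 30 − 29 = 1
x=6: ŷ = 4.5 + 4.9·6 = 33.9; e = 35.4 − 33.9 = 1.5
x=7: ŷ = 4.5 + 4.9·7 = 38.8; e = 36.8 − 38.8 = -2
x=8: ŷ = 4.5 + 4.9·8 = 43.7; e = 44.7 − 43.7 = 1
x=9: ŷ = 4.5 + 4.9·9 = 48.6; e = 48.6 − 48.6 = 0
SSE = 4 + 4 + 2.25 + 1 + 2.25 + 4 + 1 + 0 = 18.5
s = √(18.5/6) = 1.75594
e/s = -2 / 1.75594 = -1.14

-1.14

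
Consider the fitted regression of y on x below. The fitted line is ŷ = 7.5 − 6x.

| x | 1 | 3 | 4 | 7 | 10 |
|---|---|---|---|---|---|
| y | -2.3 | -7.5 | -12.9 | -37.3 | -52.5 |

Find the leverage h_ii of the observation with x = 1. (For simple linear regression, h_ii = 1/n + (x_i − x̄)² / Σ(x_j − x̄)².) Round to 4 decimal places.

h = 0.5200

x̄ = (1 + 3 + 4 + 7 + 10)/5 = 5
Σ(x − x̄)² = 16 + 4 + 1 + 4 + 25 = 50
h = 1/5 + (-4)²/50 = 0.2 + 0.32 = 0.5200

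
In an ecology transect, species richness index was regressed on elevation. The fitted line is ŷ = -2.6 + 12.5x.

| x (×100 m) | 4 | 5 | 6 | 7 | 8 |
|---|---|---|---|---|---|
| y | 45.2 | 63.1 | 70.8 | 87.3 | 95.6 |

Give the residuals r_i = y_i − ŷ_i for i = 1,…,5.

x=4: ŷ = -2.6 + 12.5·4 = 47.4; r = 45.2 − 47.4 = -2.2
x=5: ŷ = -2.6 + 12.5·5 = 59.9; r = 63.1 − 59.9 = 3.2
x=6: ŷ = -2.6 + 12.5·6 = 72.4; r = 70.8 − 72.4 = -1.6
x=7: ŷ = -2.6 + 12.5·7 = 84.9; r = 87.3 − 84.9 = 2.4
x=8: ŷ = -2.6 + 12.5·8 = 97.4; r = 95.6 − 97.4 = -1.8

-2.2, 3.2, -1.6, 2.4, -1.8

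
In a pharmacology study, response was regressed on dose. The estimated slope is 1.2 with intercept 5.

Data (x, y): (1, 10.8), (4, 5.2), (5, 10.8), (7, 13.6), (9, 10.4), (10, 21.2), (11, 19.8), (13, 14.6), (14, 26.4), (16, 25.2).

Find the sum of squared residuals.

SSE = 149.92

x=1: ŷ = 5 + 1.2·1 = 6.2; r = 10.8 − 6.2 = 4.6
x=4: ŷ = 5 + 1.2·4 = 9.8; r = 5.2 − 9.8 = -4.6
x=5: ŷ = 5 + 1.2·5 = 11; r = 10.8 − 11 = -0.2
x=7: ŷ = 5 + 1.2·7 = 13.4; r = 13.6 − 13.4 = 0.2
x=9: ŷ = 5 + 1.2·9 = 15.8; r = 10.4 − 15.8 = -5.4
x=10: ŷ = 5 + 1.2·10 = 17; r = 21.2 − 17 = 4.2
x=11: ŷ = 5 + 1.2·11 = 18.2; r = 19.8 − 18.2 = 1.6
x=13: ŷ = 5 + 1.2·13 = 20.6; r = 14.6 − 20.6 = -6
x=14: ŷ = 5 + 1.2·14 = 21.8; r = 26.4 − 21.8 = 4.6
x=16: ŷ = 5 + 1.2·16 = 24.2; r = 25.2 − 24.2 = 1
SSE = 21.16 + 21.16 + 0.04 + 0.04 + 29.16 + 17.64 + 2.56 + 36 + 21.16 + 1 = 149.92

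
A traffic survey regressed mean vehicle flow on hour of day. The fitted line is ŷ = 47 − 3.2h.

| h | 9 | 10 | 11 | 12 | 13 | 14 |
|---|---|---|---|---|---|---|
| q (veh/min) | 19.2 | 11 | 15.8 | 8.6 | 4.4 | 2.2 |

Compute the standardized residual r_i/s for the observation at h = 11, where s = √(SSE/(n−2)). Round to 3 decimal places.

1.372

h=9: ŷ = 47 − 3.2·9 = 18.2; r = 19.2 − 18.2 = 1
h=10: ŷ = 47 − 3.2·10 = 15; r = 11 − 15 = -4
h=11: ŷ = 47 − 3.2·11 = 11.8; r = 15.8 − 11.8 = 4
h=12: ŷ = 47 − 3.2·12 = 8.6; r = 8.6 − 8.6 = 0
h=13: ŷ = 47 − 3.2·13 = 5.4; r = 4.4 − 5.4 = -1
h=14: ŷ = 47 − 3.2·14 = 2.2; r = 2.2 − 2.2 = 0
SSE = 1 + 16 + 16 + 0 + 1 + 0 = 34
s = √(34/4) = 2.91548
r/s = 4 / 2.91548 = 1.372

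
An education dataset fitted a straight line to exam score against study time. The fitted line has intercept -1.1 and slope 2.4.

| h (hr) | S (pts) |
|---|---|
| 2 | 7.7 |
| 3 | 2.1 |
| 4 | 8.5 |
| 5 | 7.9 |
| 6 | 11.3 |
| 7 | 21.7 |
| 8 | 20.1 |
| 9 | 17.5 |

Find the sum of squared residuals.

SSE = 94

h=2: Ŝ = -1.1 + 2.4·2 = 3.7; r = 7.7 − 3.7 = 4
h=3: Ŝ = -1.1 + 2.4·3 = 6.1; r = 2.1 − 6.1 = -4
h=4: Ŝ = -1.1 + 2.4·4 = 8.5; r = 8.5 − 8.5 = 0
h=5: Ŝ = -1.1 + 2.4·5 = 10.9; r = 7.9 − 10.9 = -3
h=6: Ŝ = -1.1 + 2.4·6 = 13.3; r = 11.3 − 13.3 = -2
h=7: Ŝ = -1.1 + 2.4·7 = 15.7; r = 21.7 − 15.7 = 6
h=8: Ŝ = -1.1 + 2.4·8 = 18.1; r = 20.1 − 18.1 = 2
h=9: Ŝ = -1.1 + 2.4·9 = 20.5; r = 17.5 − 20.5 = -3
SSE = 16 + 16 + 0 + 9 + 4 + 36 + 4 + 9 = 94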